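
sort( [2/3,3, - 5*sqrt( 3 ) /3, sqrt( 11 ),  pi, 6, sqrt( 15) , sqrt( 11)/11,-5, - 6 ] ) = [-6, - 5,  -  5*sqrt(3)/3,  sqrt( 11 )/11, 2/3, 3,  pi, sqrt(11),sqrt ( 15), 6 ] 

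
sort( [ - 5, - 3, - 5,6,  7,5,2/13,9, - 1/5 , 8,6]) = [-5, - 5, - 3, - 1/5,  2/13,5,6,6 , 7,8,  9]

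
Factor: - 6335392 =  - 2^5*7^1*28283^1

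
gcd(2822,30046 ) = 166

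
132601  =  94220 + 38381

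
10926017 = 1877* 5821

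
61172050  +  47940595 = 109112645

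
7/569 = 7/569= 0.01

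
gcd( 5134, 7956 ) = 34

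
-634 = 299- 933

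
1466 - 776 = 690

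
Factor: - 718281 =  - 3^3*37^1*719^1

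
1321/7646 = 1321/7646= 0.17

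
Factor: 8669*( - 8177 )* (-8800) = 623800434400 =2^5 * 5^2*11^1 * 13^1 * 17^1*37^1* 8669^1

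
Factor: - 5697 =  - 3^3 *211^1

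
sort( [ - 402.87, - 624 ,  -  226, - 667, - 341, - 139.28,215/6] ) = [ - 667,-624 , - 402.87, - 341,-226  , - 139.28,215/6 ]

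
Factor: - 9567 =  - 3^2 * 1063^1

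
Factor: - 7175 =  - 5^2 * 7^1*41^1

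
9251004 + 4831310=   14082314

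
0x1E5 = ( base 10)485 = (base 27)HQ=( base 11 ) 401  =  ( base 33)EN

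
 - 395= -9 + -386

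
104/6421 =104/6421=0.02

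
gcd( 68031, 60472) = 7559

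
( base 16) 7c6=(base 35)1lu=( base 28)2F2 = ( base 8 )3706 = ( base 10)1990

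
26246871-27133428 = -886557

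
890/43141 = 890/43141 = 0.02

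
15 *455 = 6825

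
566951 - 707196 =-140245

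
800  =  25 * 32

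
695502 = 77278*9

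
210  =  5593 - 5383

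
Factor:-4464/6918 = -744/1153 = - 2^3*3^1*31^1*1153^( - 1 ) 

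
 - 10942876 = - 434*25214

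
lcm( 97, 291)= 291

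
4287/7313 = 4287/7313 = 0.59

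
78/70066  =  39/35033 = 0.00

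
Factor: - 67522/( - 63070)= 5^( - 1)*7^1*13^1*17^(  -  1 )=91/85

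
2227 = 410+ 1817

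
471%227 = 17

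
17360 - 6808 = 10552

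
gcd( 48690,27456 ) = 6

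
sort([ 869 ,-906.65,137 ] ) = [ - 906.65,137,  869]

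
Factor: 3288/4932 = 2^1*3^(  -  1 ) = 2/3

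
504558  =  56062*9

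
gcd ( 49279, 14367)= 1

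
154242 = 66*2337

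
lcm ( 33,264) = 264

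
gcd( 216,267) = 3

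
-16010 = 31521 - 47531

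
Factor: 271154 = 2^1*13^1*10429^1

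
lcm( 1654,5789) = 11578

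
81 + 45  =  126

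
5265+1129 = 6394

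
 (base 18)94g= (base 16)BBC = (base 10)3004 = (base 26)4BE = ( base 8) 5674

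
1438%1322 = 116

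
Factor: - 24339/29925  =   - 61/75= -3^( -1)*5^ (  -  2)*61^1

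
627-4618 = -3991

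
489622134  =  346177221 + 143444913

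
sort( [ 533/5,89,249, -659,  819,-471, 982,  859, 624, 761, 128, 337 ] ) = [-659, - 471, 89  ,  533/5, 128,  249,  337,624, 761, 819, 859,982 ] 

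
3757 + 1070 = 4827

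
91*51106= 4650646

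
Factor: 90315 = 3^4*5^1*223^1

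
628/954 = 314/477 = 0.66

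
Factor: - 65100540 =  - 2^2*3^1*5^1*277^1*3917^1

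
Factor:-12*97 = -2^2*  3^1* 97^1 = -  1164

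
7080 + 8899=15979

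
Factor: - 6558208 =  - 2^9*12809^1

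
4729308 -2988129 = 1741179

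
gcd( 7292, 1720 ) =4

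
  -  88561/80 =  - 88561/80 = -  1107.01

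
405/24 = 135/8 = 16.88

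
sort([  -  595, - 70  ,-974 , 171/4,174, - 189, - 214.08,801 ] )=[  -  974, - 595, - 214.08, - 189, - 70, 171/4,174 , 801]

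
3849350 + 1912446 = 5761796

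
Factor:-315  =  -3^2 * 5^1* 7^1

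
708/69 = 10 + 6/23 = 10.26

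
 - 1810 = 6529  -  8339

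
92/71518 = 46/35759 = 0.00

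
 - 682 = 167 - 849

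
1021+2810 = 3831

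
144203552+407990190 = 552193742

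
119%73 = 46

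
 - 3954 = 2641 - 6595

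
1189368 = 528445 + 660923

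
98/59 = 98/59 =1.66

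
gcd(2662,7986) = 2662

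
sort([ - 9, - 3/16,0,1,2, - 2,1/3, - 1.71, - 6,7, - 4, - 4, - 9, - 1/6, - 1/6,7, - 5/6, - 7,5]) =[ - 9, - 9, - 7, - 6, - 4, - 4, - 2, - 1.71, -5/6, - 3/16, - 1/6, - 1/6,  0, 1/3,1, 2, 5, 7,7]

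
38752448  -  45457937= - 6705489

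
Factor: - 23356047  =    -  3^1 * 11^1*13^1*54443^1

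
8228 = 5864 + 2364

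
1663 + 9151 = 10814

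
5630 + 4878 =10508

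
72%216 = 72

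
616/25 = 616/25 = 24.64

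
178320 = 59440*3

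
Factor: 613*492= 2^2 * 3^1* 41^1*613^1 = 301596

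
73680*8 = 589440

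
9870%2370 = 390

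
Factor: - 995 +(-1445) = -2440 = -2^3* 5^1*61^1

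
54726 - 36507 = 18219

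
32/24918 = 16/12459 =0.00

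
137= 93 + 44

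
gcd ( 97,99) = 1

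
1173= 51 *23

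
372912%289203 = 83709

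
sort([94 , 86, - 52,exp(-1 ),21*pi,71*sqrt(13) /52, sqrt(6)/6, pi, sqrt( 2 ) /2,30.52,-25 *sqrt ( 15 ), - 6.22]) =[ - 25*sqrt(15) , - 52, - 6.22,  exp( - 1 ),sqrt( 6)/6,sqrt(2 ) /2, pi, 71*sqrt(13) /52,30.52,21*pi, 86,94] 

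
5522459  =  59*93601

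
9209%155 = 64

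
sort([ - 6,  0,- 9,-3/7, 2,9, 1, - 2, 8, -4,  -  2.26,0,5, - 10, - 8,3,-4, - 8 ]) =[-10, - 9,-8, - 8, - 6, - 4,-4,-2.26 , - 2,-3/7, 0, 0,1,2,3,  5,8, 9 ]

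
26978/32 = 13489/16  =  843.06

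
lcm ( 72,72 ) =72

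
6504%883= 323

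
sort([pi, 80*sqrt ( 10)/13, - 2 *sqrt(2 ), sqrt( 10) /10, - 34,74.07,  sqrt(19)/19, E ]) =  [  -  34,- 2*sqrt(2),  sqrt(19) /19,sqrt(10 ) /10 , E, pi, 80*sqrt( 10 )/13,74.07 ]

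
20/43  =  20/43=0.47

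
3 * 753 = 2259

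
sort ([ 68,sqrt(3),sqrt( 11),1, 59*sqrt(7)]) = [1, sqrt (3 ), sqrt(11),68, 59*sqrt(7) ]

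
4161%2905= 1256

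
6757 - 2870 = 3887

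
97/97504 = 97/97504 = 0.00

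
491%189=113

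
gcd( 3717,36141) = 21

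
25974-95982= -70008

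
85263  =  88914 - 3651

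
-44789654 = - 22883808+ - 21905846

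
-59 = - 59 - 0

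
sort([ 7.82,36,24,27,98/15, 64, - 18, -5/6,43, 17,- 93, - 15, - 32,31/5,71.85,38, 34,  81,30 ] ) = [ - 93, - 32,  -  18, - 15, - 5/6,  31/5,98/15, 7.82,  17,24, 27,30 , 34,36,38,43,64, 71.85, 81]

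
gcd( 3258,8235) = 9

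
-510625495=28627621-539253116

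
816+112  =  928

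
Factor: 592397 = 13^1*45569^1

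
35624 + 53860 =89484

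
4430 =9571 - 5141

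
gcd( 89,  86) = 1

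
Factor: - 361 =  - 19^2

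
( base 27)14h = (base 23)1E3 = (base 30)SE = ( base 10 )854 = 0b1101010110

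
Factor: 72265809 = 3^1*7^1*11^1*312839^1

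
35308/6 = 17654/3 =5884.67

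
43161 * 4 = 172644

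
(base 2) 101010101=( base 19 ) hi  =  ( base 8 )525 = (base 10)341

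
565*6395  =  3613175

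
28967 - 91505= - 62538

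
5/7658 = 5/7658= 0.00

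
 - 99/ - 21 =33/7 = 4.71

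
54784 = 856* 64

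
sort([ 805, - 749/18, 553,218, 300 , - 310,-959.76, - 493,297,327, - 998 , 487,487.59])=[ -998,-959.76, - 493,  -  310,-749/18, 218,297,300,327,  487,  487.59,553,805 ] 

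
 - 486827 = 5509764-5996591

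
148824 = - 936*( - 159 )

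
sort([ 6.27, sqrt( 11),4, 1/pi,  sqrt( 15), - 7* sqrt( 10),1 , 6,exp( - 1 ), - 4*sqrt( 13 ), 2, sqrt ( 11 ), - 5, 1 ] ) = [ - 7*sqrt( 10 ),-4*sqrt( 13), - 5, 1/pi, exp( - 1 ), 1,1,2,sqrt( 11), sqrt(11 ), sqrt(15) , 4, 6,6.27] 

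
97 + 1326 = 1423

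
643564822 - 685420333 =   -  41855511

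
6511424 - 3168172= 3343252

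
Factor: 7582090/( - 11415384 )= -3791045/5707692 = - 2^( - 2 )*3^( - 3)*5^1*41^( - 1)*59^1*71^1*181^1 * 1289^ ( - 1)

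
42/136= 21/68 =0.31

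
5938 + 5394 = 11332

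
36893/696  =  36893/696= 53.01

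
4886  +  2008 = 6894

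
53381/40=1334 + 21/40=1334.53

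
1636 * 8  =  13088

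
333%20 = 13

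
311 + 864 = 1175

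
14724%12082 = 2642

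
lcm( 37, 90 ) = 3330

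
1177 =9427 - 8250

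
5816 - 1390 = 4426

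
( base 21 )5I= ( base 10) 123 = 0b1111011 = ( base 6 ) 323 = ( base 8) 173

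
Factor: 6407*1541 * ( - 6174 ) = -2^1 *3^2 * 7^3*23^1 * 43^1 * 67^1*149^1= - 60957056538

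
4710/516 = 9 + 11/86= 9.13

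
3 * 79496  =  238488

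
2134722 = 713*2994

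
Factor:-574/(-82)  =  7 = 7^1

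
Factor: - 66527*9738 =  - 647839926=- 2^1*3^2*71^1 * 541^1 *937^1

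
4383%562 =449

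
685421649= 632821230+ 52600419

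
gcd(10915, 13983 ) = 59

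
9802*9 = 88218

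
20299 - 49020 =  - 28721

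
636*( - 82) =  -52152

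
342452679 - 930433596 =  - 587980917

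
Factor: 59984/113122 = 184/347 = 2^3*23^1* 347^(-1)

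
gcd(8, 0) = 8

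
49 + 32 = 81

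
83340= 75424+7916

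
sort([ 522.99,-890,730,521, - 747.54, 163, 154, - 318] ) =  [ - 890, - 747.54,  -  318,154,163,521,  522.99,  730 ]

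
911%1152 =911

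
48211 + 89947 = 138158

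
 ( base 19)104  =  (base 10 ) 365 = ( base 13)221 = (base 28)D1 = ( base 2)101101101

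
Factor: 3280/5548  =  2^2 * 5^1*19^( - 1)* 41^1*73^( - 1 ) = 820/1387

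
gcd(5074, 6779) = 1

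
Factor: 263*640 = 2^7 * 5^1*263^1 = 168320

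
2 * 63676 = 127352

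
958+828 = 1786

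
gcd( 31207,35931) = 1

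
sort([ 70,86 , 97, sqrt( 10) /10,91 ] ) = [ sqrt(10) /10, 70, 86,91,97]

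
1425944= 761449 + 664495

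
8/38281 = 8/38281 = 0.00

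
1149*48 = 55152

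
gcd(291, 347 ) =1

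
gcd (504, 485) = 1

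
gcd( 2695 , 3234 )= 539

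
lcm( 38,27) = 1026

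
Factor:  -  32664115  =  - 5^1*11^1*379^1*1567^1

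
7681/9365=7681/9365 = 0.82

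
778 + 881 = 1659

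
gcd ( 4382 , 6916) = 14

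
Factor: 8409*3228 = 2^2 * 3^2*269^1*2803^1  =  27144252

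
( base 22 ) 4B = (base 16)63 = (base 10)99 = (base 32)33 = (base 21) 4F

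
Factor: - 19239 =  - 3^1*11^2*53^1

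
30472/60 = 7618/15 = 507.87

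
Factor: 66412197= 3^3*2459711^1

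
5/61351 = 5/61351 = 0.00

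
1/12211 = 1/12211 = 0.00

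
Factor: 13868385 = 3^1*5^1* 19^1*48661^1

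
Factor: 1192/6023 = 2^3 * 19^ ( - 1 ) * 149^1 * 317^( - 1)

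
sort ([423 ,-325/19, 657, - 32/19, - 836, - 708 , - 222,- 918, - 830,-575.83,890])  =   [ - 918, - 836, - 830 , - 708, - 575.83, - 222, - 325/19, - 32/19,423, 657,890]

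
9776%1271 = 879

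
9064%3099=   2866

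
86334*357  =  30821238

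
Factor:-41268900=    - 2^2 * 3^1*5^2*23^1*5981^1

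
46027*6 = 276162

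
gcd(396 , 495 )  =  99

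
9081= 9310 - 229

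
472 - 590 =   -  118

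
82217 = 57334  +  24883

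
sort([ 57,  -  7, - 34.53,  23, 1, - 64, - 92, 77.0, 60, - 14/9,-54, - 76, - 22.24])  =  [ - 92 , - 76, - 64, - 54 , - 34.53,  -  22.24,-7, - 14/9, 1 , 23,57 , 60,  77.0] 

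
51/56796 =17/18932 = 0.00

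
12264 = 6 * 2044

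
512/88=5 + 9/11 =5.82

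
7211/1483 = 7211/1483 = 4.86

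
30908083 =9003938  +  21904145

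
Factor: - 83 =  - 83^1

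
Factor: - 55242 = - 2^1*3^4*11^1*31^1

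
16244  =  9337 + 6907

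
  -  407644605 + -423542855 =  - 831187460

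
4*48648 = 194592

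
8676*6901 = 59873076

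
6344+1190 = 7534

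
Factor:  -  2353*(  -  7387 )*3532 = 61391850052  =  2^2*13^1*  83^1 * 89^1*181^1*883^1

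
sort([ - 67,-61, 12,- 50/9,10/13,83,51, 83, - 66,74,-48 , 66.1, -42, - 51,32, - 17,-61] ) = [ - 67,-66, - 61, - 61, - 51,-48,-42,  -  17,  -  50/9,10/13, 12, 32 , 51, 66.1,74, 83,83] 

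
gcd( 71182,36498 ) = 2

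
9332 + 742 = 10074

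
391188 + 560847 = 952035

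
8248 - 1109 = 7139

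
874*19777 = 17285098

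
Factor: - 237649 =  - 67^1*3547^1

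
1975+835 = 2810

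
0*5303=0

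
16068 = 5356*3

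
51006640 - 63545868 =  - 12539228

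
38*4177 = 158726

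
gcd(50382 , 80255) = 1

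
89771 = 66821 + 22950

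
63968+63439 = 127407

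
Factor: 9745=5^1*1949^1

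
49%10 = 9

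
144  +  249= 393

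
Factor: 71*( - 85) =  - 5^1* 17^1*71^1  =  - 6035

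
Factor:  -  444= - 2^2*3^1*37^1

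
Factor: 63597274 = 2^1*13^1*97^1*151^1*167^1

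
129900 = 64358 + 65542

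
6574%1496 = 590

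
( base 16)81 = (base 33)3U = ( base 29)4D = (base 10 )129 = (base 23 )5E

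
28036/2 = 14018 = 14018.00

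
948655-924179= 24476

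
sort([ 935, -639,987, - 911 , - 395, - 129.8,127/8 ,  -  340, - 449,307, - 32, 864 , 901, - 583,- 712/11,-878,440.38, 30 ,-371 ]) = [-911, - 878, - 639, - 583 , - 449, - 395, - 371, - 340 , - 129.8, - 712/11, - 32,127/8,30,  307,440.38, 864, 901,935 , 987 ] 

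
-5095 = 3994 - 9089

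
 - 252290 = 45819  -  298109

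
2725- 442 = 2283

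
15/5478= 5/1826 = 0.00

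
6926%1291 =471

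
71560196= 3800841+67759355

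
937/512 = 937/512 = 1.83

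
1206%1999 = 1206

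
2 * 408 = 816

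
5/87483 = 5/87483 = 0.00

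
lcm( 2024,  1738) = 159896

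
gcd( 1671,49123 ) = 1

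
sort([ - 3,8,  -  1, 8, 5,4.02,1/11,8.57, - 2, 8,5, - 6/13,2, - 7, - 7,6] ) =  [ - 7, -7, - 3,- 2,-1 , - 6/13,  1/11,2, 4.02,5,5,6,8,  8 , 8,8.57] 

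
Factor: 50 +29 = 79^1 =79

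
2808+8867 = 11675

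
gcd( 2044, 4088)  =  2044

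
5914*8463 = 50050182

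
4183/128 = 4183/128 = 32.68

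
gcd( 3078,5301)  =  171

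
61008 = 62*984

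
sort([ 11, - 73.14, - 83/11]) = [ - 73.14, - 83/11,11] 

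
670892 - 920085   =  - 249193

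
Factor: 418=2^1  *  11^1*19^1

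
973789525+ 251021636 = 1224811161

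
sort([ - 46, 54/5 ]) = [-46,54/5] 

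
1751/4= 1751/4 = 437.75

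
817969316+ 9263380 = 827232696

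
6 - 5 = 1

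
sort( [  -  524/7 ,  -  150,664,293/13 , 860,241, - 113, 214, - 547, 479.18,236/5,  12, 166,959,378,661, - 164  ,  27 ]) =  [ - 547, -164, - 150, - 113,  -  524/7,12,293/13,27,236/5,166,214, 241, 378, 479.18,661,664 , 860,959 ]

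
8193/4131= 1 + 1354/1377 = 1.98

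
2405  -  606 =1799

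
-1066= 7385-8451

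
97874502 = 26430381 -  - 71444121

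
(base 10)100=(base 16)64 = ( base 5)400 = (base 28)3g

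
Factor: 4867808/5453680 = 304238/340855 = 2^1*5^ ( - 1) * 11^1*13829^1 * 68171^( - 1 ) 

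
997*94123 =93840631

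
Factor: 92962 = 2^1*53^1 *877^1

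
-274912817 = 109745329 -384658146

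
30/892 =15/446 = 0.03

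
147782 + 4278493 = 4426275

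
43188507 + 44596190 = 87784697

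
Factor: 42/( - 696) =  - 7/116 =- 2^(  -  2)*7^1*29^( - 1)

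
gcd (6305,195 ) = 65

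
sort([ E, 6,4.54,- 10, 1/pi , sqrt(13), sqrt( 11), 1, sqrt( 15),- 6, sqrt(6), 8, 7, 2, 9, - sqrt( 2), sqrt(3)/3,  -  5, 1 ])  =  [-10 , - 6, - 5, - sqrt( 2) , 1/pi, sqrt( 3)/3, 1, 1, 2,sqrt( 6 ), E, sqrt(11), sqrt( 13), sqrt( 15), 4.54 , 6, 7,8, 9] 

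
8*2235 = 17880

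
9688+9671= 19359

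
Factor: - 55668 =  - 2^2*3^1*4639^1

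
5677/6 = 946+ 1/6 = 946.17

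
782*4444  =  3475208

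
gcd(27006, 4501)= 4501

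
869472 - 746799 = 122673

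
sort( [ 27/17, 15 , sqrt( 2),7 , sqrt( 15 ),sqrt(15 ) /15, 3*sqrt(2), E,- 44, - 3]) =[ - 44,-3,sqrt ( 15)/15, sqrt(2 ), 27/17, E,sqrt(15), 3*sqrt( 2),  7, 15] 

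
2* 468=936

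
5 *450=2250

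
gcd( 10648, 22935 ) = 11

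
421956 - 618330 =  - 196374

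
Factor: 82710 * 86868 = 2^3*3^4*5^1*19^1 * 127^1*919^1 = 7184852280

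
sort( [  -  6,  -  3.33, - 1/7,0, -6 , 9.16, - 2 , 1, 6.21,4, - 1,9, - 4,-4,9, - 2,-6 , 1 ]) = [ - 6 , - 6,-6,- 4,  -  4,-3.33, - 2,-2, - 1, - 1/7,0,1,1, 4,6.21,9, 9, 9.16 ]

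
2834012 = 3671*772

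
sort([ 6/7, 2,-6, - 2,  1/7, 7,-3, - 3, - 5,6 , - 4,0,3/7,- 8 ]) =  [ - 8, - 6, - 5, - 4, - 3, - 3, - 2,0, 1/7, 3/7, 6/7, 2, 6,7 ]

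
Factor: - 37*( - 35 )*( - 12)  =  -2^2*3^1*5^1 * 7^1*37^1 = - 15540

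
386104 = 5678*68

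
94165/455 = 18833/91 = 206.96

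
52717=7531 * 7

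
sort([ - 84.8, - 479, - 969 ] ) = [ - 969, - 479, - 84.8]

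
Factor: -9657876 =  - 2^2*3^1*804823^1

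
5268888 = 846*6228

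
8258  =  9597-1339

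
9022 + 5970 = 14992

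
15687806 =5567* 2818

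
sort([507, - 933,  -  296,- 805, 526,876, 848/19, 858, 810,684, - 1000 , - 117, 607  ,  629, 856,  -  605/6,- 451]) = [ - 1000, - 933, - 805, - 451, - 296, - 117, - 605/6,848/19, 507, 526, 607,  629, 684, 810, 856, 858, 876]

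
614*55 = 33770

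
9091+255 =9346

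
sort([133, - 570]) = [ - 570, 133] 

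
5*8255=41275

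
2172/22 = 1086/11  =  98.73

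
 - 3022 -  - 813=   -  2209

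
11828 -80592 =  - 68764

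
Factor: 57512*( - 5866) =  - 2^4*7^2 * 13^1*79^1*419^1 = -337365392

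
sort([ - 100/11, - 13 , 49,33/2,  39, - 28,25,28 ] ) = [-28,- 13 ,-100/11, 33/2  ,  25,28,39,49 ] 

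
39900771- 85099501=-45198730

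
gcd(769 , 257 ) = 1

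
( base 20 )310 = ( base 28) 1fg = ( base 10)1220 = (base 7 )3362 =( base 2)10011000100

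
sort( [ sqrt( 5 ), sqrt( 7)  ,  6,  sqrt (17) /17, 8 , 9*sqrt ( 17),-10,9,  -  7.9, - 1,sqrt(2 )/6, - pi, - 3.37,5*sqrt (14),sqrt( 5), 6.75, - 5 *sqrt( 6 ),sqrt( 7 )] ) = [- 5 *sqrt ( 6 ), - 10, - 7.9 , - 3.37, - pi  ,  -  1,  sqrt( 2) /6,sqrt(17) /17,sqrt (5),sqrt( 5), sqrt( 7 ) , sqrt(7 ),6,6.75,8,9,5*sqrt( 14 ), 9*sqrt(17)]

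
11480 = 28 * 410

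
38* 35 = 1330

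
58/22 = 29/11 = 2.64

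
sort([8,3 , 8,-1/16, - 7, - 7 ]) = [- 7, - 7, - 1/16,3, 8,  8 ]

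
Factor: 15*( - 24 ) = -2^3*3^2*5^1  =  - 360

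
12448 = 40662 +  - 28214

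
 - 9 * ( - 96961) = 872649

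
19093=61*313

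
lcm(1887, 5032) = 15096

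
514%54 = 28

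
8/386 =4/193 = 0.02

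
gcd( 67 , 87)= 1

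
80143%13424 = 13023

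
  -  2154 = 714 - 2868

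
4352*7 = 30464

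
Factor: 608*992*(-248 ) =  - 2^13*19^1* 31^2 = -149577728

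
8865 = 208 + 8657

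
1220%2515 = 1220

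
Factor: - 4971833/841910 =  - 2^( - 1 )*5^(-1) * 84191^ ( - 1)*4971833^1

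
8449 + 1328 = 9777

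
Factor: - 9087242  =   - 2^1*1231^1*3691^1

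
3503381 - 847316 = 2656065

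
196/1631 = 28/233 = 0.12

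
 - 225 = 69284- 69509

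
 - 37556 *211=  - 7924316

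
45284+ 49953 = 95237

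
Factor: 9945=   3^2*5^1 * 13^1*17^1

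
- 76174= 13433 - 89607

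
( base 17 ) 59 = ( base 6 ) 234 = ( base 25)3J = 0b1011110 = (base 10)94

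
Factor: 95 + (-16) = 79^1 = 79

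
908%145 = 38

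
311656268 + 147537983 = 459194251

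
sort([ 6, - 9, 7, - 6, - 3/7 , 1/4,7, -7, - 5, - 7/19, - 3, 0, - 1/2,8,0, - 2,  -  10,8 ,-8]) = [ - 10, - 9, - 8 , - 7,-6, - 5, - 3,-2,-1/2 , - 3/7,-7/19,0, 0,1/4, 6, 7,7, 8, 8 ] 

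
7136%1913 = 1397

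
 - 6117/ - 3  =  2039/1 = 2039.00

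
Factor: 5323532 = 2^2*53^1*25111^1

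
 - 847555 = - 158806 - 688749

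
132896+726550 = 859446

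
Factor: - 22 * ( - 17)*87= 2^1*3^1*11^1*17^1*29^1=32538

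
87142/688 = 126 + 227/344  =  126.66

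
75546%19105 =18231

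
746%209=119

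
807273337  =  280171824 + 527101513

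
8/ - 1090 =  - 1 +541/545 = - 0.01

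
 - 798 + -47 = -845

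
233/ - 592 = -1 + 359/592 = - 0.39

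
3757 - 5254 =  - 1497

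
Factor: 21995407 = 7^1 * 19^1*165379^1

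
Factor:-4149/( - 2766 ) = 3/2=2^( - 1)*3^1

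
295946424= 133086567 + 162859857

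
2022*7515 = 15195330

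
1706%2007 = 1706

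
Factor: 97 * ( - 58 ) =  - 2^1*29^1 *97^1= -5626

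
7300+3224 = 10524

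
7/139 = 7/139=0.05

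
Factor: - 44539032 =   -  2^3 * 3^1*181^1*10253^1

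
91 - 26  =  65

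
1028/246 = 514/123 = 4.18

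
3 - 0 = 3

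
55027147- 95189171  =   - 40162024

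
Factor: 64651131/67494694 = 2^ (-1)*  3^2*137^( - 1)*313^( - 1)*787^( - 1)*7183459^1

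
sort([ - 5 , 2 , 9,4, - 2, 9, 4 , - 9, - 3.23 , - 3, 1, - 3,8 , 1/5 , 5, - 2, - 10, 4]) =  [ - 10 , - 9,-5, - 3.23,- 3, - 3, - 2, - 2 , 1/5, 1,2 , 4,  4,4, 5,  8, 9,9 ] 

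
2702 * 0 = 0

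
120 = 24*5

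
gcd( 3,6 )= 3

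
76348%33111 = 10126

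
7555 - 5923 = 1632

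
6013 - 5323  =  690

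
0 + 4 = 4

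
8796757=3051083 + 5745674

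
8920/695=12 + 116/139 = 12.83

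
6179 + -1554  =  4625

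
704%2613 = 704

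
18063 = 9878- - 8185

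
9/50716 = 9/50716 = 0.00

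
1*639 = 639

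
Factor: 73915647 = 3^1*13^1*1895273^1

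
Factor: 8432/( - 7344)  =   - 31/27 = - 3^ (  -  3)*31^1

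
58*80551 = 4671958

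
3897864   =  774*5036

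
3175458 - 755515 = 2419943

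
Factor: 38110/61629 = 2^1* 3^( - 1) * 5^1*37^1*103^1 * 20543^( - 1 )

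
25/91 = 25/91  =  0.27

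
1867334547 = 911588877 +955745670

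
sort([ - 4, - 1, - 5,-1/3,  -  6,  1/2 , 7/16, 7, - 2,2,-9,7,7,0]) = [-9, - 6,- 5,-4, -2,- 1,  -  1/3,0,7/16,1/2,2, 7,7,7]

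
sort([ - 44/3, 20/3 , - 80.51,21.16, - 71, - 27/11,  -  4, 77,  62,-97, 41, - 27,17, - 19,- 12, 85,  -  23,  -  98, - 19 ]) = [-98, - 97, - 80.51, - 71, -27, - 23, - 19,  -  19,-44/3,-12, - 4, -27/11,20/3,17,21.16, 41,62,77,85] 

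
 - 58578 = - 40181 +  - 18397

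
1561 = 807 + 754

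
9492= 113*84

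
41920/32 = 1310 = 1310.00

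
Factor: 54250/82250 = 31^1 * 47^( - 1 ) =31/47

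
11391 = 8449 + 2942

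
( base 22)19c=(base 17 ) 26e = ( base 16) 2B6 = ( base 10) 694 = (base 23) 174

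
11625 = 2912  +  8713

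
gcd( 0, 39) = 39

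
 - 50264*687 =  - 34531368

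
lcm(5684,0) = 0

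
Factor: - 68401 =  -73^1*937^1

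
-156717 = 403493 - 560210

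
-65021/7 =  - 65021/7 = - 9288.71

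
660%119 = 65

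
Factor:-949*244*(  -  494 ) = 2^3*13^2*19^1*61^1*73^1 = 114388664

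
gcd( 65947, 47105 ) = 9421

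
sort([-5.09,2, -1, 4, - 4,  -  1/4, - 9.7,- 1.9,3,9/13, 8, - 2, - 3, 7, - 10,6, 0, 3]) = [ - 10, - 9.7,-5.09, - 4 , - 3, - 2, - 1.9, - 1,-1/4,0,9/13, 2, 3 , 3, 4,  6, 7, 8 ] 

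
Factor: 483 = 3^1 * 7^1  *  23^1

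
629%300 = 29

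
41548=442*94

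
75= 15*5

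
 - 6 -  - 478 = 472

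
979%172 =119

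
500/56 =8+13/14 =8.93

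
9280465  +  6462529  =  15742994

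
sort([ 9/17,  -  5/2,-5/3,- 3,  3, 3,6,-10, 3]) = [-10,-3,  -  5/2, - 5/3, 9/17, 3,3,3, 6 ]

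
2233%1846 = 387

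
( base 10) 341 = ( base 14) 1A5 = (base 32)AL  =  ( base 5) 2331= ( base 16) 155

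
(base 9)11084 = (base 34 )6CM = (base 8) 16306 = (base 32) 766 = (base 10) 7366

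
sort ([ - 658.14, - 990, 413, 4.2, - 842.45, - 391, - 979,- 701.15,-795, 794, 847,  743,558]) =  [ - 990, - 979, - 842.45, - 795 ,-701.15, - 658.14, - 391,  4.2 , 413, 558, 743 , 794,847] 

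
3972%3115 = 857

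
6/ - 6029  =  -6/6029 =- 0.00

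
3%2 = 1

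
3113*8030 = 24997390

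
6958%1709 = 122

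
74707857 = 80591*927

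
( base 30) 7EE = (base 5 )203414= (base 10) 6734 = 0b1101001001110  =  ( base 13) 30b0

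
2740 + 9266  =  12006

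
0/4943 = 0 = 0.00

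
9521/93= 102 + 35/93  =  102.38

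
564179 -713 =563466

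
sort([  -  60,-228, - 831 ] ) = [ - 831,-228,-60] 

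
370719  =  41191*9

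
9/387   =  1/43=0.02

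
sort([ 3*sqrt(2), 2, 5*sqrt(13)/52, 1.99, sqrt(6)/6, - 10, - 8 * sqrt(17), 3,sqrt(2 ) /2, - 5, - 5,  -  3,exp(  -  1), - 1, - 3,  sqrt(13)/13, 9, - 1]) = [ - 8*sqrt( 17),- 10, - 5 , - 5, - 3,  -  3,-1,-1,sqrt( 13)/13 , 5*sqrt(13)/52 , exp(  -  1),sqrt(6)/6,  sqrt(2)/2,1.99, 2, 3, 3*sqrt (2 ) , 9 ] 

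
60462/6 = 10077   =  10077.00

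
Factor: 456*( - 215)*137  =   - 2^3*3^1 * 5^1*19^1*43^1* 137^1  =  - 13431480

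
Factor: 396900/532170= 490/657= 2^1*3^(  -  2)*5^1 * 7^2*73^( - 1 )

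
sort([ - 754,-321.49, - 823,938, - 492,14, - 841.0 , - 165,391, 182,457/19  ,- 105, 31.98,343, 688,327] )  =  [ - 841.0, - 823,-754, - 492, - 321.49, - 165, - 105,14, 457/19 , 31.98,182,327,343, 391,688,938 ]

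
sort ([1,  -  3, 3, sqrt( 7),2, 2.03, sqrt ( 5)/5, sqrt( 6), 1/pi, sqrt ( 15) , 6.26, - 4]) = [ - 4, - 3, 1/pi , sqrt( 5) /5 , 1,2,2.03, sqrt (6), sqrt( 7) , 3, sqrt ( 15),6.26] 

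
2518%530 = 398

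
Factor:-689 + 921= 232 = 2^3*29^1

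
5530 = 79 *70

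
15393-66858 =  - 51465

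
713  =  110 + 603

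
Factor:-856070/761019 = -2^1*3^ ( - 1) * 5^1*7^ ( - 2)*31^( - 1)*167^( - 1) * 85607^1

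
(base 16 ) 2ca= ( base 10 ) 714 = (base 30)NO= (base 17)280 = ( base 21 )1d0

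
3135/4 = 3135/4= 783.75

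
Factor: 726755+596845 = 2^4*3^1*5^2*1103^1 =1323600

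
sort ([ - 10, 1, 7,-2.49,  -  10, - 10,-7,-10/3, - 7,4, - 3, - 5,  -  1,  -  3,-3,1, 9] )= [  -  10, - 10,-10,  -  7, - 7,-5, - 10/3, - 3, - 3,  -  3,-2.49,-1,1, 1, 4, 7, 9 ] 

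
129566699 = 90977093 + 38589606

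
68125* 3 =204375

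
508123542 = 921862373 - 413738831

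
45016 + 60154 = 105170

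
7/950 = 7/950= 0.01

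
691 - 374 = 317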